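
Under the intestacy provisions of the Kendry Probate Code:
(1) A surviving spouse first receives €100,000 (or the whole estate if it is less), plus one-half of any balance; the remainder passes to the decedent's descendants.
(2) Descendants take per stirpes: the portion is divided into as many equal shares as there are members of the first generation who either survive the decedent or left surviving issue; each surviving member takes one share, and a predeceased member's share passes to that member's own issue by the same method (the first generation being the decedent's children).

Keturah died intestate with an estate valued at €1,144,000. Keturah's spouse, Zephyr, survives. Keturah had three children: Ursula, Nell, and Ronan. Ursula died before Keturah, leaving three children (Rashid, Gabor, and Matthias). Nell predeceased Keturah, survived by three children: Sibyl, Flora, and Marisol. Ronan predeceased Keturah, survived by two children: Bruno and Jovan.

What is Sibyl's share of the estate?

Zephyr first takes €100,000, leaving a balance of €1,044,000. Zephyr then takes one-half of the balance (€522,000), for a total of €622,000. The remaining €522,000 passes to the descendants.
The descendants' portion (€522,000) is divided into 3 shares of €174,000: Ursula's €174,000 share passes to Ursula's issue; Nell's €174,000 share passes to Nell's issue; Ronan's €174,000 share passes to Ronan's issue.
Ursula's share (€174,000) is divided into 3 shares of €58,000: Rashid, Gabor, and Matthias each take €58,000.
Nell's share (€174,000) is divided into 3 shares of €58,000: Sibyl, Flora, and Marisol each take €58,000.
Ronan's share (€174,000) is divided into 2 shares of €87,000: Bruno and Jovan each take €87,000.

Sibyl receives €58,000.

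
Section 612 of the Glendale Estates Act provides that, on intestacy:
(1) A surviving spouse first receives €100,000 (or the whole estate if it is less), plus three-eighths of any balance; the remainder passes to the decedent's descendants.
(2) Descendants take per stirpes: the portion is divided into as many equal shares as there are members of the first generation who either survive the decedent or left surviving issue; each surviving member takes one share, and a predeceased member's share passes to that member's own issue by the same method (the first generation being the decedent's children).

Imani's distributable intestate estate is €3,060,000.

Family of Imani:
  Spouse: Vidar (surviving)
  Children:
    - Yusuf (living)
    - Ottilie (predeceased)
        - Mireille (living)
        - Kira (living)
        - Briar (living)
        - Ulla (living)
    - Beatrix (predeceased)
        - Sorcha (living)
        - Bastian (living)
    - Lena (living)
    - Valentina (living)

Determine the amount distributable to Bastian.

Bastian receives €185,000.

Vidar first takes €100,000, leaving a balance of €2,960,000. Vidar then takes three-eighths of the balance (€1,110,000), for a total of €1,210,000. The remaining €1,850,000 passes to the descendants.
The descendants' portion (€1,850,000) is divided into 5 shares of €370,000: Yusuf, Lena, and Valentina each take €370,000; Ottilie's €370,000 share passes to Ottilie's issue; Beatrix's €370,000 share passes to Beatrix's issue.
Ottilie's share (€370,000) is divided into 4 shares of €92,500: Mireille, Kira, Briar, and Ulla each take €92,500.
Beatrix's share (€370,000) is divided into 2 shares of €185,000: Sorcha and Bastian each take €185,000.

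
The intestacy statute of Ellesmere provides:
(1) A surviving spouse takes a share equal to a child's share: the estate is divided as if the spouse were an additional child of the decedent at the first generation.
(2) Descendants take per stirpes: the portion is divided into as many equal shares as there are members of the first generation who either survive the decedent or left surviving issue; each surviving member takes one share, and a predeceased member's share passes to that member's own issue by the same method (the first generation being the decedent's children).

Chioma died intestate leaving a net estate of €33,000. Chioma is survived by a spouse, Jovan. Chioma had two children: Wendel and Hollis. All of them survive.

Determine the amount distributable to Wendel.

Wendel receives €11,000.

The spouse counts as an additional share at the children's level, so there are 3 primary shares of €11,000. Jovan takes one such share (€11,000).
The children's combined portion (€22,000) is divided into 2 shares of €11,000: Wendel and Hollis each take €11,000.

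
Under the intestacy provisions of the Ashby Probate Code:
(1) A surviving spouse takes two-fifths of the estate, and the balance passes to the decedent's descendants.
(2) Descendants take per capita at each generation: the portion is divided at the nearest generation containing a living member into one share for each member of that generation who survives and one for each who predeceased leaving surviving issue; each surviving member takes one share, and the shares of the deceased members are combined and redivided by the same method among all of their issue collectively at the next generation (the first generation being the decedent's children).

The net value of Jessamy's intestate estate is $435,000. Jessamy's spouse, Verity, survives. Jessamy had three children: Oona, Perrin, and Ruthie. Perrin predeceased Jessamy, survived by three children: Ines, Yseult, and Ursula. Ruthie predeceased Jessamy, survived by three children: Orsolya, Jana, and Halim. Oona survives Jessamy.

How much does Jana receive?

Jana receives $29,000.

Verity takes two-fifths of $435,000 = $174,000. The remaining $261,000 passes to the descendants.
The descendants' portion ($261,000) is divided at the children's generation into 3 shares of $87,000. Oona takes $87,000. The 2 shares of the deceased (Perrin and Ruthie) are combined into a pool of $174,000.
That pool ($174,000) is divided at the grandchildren's generation equally among Ines, Yseult, Ursula, Orsolya, Jana, and Halim: $29,000 each.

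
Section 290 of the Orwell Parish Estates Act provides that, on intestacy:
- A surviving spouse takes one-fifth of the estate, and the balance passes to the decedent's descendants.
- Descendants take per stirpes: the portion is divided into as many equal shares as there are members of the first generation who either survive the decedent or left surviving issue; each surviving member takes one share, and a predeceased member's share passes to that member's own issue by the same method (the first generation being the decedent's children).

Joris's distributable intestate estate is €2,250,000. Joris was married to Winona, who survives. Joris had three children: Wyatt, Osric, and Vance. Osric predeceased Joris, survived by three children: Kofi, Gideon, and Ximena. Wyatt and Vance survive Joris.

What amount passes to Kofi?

Kofi receives €200,000.

Winona takes one-fifth of €2,250,000 = €450,000. The remaining €1,800,000 passes to the descendants.
The descendants' portion (€1,800,000) is divided into 3 shares of €600,000: Wyatt and Vance each take €600,000; Osric's €600,000 share passes to Osric's issue.
Osric's share (€600,000) is divided into 3 shares of €200,000: Kofi, Gideon, and Ximena each take €200,000.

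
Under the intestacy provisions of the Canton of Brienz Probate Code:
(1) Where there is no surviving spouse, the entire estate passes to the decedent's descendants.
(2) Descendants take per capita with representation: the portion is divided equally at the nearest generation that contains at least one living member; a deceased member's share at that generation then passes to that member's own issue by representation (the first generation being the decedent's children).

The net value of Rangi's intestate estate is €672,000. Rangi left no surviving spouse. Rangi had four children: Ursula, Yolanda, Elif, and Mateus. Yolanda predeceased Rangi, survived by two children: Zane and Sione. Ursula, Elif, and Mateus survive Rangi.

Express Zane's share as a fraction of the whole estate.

The entire €672,000 passes to the descendants.
That amount (€672,000) is divided into 4 shares of €168,000: Ursula, Elif, and Mateus each take €168,000; Yolanda's €168,000 share passes to Yolanda's issue.
Yolanda's share (€168,000) is divided into 2 shares of €84,000: Zane and Sione each take €84,000.

Zane receives 1/8 of the estate.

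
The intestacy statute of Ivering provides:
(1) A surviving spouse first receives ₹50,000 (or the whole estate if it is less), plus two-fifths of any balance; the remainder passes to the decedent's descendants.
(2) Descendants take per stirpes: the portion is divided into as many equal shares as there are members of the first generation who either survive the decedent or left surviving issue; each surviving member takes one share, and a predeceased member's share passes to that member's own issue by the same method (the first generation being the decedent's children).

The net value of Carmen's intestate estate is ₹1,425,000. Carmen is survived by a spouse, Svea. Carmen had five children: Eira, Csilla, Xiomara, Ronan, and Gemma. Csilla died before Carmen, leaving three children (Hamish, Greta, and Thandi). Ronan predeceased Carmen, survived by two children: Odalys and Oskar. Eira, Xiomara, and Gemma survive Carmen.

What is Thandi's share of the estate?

Svea first takes ₹50,000, leaving a balance of ₹1,375,000. Svea then takes two-fifths of the balance (₹550,000), for a total of ₹600,000. The remaining ₹825,000 passes to the descendants.
The descendants' portion (₹825,000) is divided into 5 shares of ₹165,000: Eira, Xiomara, and Gemma each take ₹165,000; Csilla's ₹165,000 share passes to Csilla's issue; Ronan's ₹165,000 share passes to Ronan's issue.
Csilla's share (₹165,000) is divided into 3 shares of ₹55,000: Hamish, Greta, and Thandi each take ₹55,000.
Ronan's share (₹165,000) is divided into 2 shares of ₹82,500: Odalys and Oskar each take ₹82,500.

Thandi receives ₹55,000.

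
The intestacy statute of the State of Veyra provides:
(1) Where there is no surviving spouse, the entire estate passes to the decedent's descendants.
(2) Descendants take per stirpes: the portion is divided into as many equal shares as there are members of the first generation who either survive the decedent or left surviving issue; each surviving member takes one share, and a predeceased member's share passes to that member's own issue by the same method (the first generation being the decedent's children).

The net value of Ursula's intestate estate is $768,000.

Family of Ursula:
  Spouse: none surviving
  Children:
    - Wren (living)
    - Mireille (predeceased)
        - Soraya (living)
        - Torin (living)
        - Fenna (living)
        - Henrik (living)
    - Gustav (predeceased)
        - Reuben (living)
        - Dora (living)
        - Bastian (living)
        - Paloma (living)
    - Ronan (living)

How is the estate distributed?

Wren: $192,000; Soraya: $48,000; Torin: $48,000; Fenna: $48,000; Henrik: $48,000; Reuben: $48,000; Dora: $48,000; Bastian: $48,000; Paloma: $48,000; Ronan: $192,000

The entire $768,000 passes to the descendants.
That amount ($768,000) is divided into 4 shares of $192,000: Wren and Ronan each take $192,000; Mireille's $192,000 share passes to Mireille's issue; Gustav's $192,000 share passes to Gustav's issue.
Mireille's share ($192,000) is divided into 4 shares of $48,000: Soraya, Torin, Fenna, and Henrik each take $48,000.
Gustav's share ($192,000) is divided into 4 shares of $48,000: Reuben, Dora, Bastian, and Paloma each take $48,000.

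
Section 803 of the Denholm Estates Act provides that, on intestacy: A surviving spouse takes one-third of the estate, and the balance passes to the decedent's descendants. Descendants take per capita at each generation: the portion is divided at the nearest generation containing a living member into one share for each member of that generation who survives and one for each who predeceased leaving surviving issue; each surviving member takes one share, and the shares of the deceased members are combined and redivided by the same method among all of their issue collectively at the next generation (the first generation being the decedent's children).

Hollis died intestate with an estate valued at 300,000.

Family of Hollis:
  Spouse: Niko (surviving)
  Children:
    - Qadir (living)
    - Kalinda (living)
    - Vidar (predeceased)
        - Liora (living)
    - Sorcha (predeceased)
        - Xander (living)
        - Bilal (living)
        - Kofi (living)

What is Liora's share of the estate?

Niko takes one-third of 300,000 = 100,000. The remaining 200,000 passes to the descendants.
The descendants' portion (200,000) is divided at the children's generation into 4 shares of 50,000. Qadir and Kalinda each take 50,000. The 2 shares of the deceased (Vidar and Sorcha) are combined into a pool of 100,000.
That pool (100,000) is divided at the grandchildren's generation equally among Liora, Xander, Bilal, and Kofi: 25,000 each.

Liora receives 25,000.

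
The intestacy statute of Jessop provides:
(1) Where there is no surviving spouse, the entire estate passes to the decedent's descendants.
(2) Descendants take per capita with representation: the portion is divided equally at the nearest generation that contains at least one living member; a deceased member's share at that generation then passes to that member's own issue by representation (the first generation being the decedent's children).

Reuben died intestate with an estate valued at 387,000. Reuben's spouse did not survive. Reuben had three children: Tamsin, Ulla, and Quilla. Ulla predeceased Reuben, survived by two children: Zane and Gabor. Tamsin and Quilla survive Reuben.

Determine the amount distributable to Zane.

The entire 387,000 passes to the descendants.
That amount (387,000) is divided into 3 shares of 129,000: Tamsin and Quilla each take 129,000; Ulla's 129,000 share passes to Ulla's issue.
Ulla's share (129,000) is divided into 2 shares of 64,500: Zane and Gabor each take 64,500.

Zane receives 64,500.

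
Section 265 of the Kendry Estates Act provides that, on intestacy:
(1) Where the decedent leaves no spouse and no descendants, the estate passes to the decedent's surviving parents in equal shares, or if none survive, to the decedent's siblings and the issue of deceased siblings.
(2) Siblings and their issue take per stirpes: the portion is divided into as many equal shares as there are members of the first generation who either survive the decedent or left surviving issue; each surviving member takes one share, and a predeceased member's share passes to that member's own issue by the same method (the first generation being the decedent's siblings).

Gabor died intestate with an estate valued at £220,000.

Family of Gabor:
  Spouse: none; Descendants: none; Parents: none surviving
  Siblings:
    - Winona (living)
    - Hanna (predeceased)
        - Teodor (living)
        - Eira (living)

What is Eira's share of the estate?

The entire £220,000 passes to the siblings and their issue.
That amount (£220,000) is divided into 2 shares of £110,000: Winona takes £110,000; Hanna's £110,000 share passes to Hanna's issue.
Hanna's share (£110,000) is divided into 2 shares of £55,000: Teodor and Eira each take £55,000.

Eira receives £55,000.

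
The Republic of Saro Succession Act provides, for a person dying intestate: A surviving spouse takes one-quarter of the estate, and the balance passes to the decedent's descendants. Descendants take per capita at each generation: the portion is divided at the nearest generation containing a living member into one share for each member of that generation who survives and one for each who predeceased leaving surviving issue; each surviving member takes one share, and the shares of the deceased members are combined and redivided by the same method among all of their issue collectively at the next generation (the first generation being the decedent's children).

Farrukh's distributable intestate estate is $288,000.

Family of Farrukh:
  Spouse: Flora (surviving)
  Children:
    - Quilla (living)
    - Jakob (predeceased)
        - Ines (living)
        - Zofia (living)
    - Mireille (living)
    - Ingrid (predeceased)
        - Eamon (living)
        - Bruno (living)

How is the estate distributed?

Flora: $72,000; Quilla: $54,000; Ines: $27,000; Zofia: $27,000; Mireille: $54,000; Eamon: $27,000; Bruno: $27,000

Flora takes one-quarter of $288,000 = $72,000. The remaining $216,000 passes to the descendants.
The descendants' portion ($216,000) is divided at the children's generation into 4 shares of $54,000. Quilla and Mireille each take $54,000. The 2 shares of the deceased (Jakob and Ingrid) are combined into a pool of $108,000.
That pool ($108,000) is divided at the grandchildren's generation equally among Ines, Zofia, Eamon, and Bruno: $27,000 each.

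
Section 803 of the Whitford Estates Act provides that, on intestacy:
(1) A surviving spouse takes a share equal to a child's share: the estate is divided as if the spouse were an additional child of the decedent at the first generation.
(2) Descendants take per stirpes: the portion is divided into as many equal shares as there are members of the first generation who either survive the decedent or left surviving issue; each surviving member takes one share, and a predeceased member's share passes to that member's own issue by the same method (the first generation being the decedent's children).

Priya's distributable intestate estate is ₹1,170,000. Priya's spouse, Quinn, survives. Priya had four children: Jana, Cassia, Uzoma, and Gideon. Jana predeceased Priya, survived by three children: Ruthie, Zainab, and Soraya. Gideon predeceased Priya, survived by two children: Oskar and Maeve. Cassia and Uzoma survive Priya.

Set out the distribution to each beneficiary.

Quinn: ₹234,000; Ruthie: ₹78,000; Zainab: ₹78,000; Soraya: ₹78,000; Cassia: ₹234,000; Uzoma: ₹234,000; Oskar: ₹117,000; Maeve: ₹117,000

The spouse counts as an additional share at the children's level, so there are 5 primary shares of ₹234,000. Quinn takes one such share (₹234,000).
The children's combined portion (₹936,000) is divided into 4 shares of ₹234,000: Cassia and Uzoma each take ₹234,000; Jana's ₹234,000 share passes to Jana's issue; Gideon's ₹234,000 share passes to Gideon's issue.
Jana's share (₹234,000) is divided into 3 shares of ₹78,000: Ruthie, Zainab, and Soraya each take ₹78,000.
Gideon's share (₹234,000) is divided into 2 shares of ₹117,000: Oskar and Maeve each take ₹117,000.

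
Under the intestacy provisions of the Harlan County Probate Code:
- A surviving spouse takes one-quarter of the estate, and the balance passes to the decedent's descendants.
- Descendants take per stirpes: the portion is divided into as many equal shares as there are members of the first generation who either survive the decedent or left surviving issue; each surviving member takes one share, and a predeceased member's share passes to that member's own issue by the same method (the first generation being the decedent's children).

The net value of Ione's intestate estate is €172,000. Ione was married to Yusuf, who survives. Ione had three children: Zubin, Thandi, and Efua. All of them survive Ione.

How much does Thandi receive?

Thandi receives €43,000.

Yusuf takes one-quarter of €172,000 = €43,000. The remaining €129,000 passes to the descendants.
The descendants' portion (€129,000) is divided into 3 shares of €43,000: Zubin, Thandi, and Efua each take €43,000.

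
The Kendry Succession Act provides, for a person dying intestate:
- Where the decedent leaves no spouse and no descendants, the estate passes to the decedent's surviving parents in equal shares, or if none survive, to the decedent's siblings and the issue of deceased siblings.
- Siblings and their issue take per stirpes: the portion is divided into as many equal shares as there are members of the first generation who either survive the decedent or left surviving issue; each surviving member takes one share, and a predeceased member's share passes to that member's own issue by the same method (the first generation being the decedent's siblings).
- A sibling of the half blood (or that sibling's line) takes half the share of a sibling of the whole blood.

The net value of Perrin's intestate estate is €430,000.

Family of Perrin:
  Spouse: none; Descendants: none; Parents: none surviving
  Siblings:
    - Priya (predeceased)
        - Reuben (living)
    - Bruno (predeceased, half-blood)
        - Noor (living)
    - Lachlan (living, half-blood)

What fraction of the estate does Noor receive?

The entire €430,000 passes to the siblings and their issue.
Counting each half-blood sibling's line as half a unit, there are 2 units in €430,000, so one unit is €215,000. Whole-blood lines (Priya) take €215,000 each; half-blood lines (Bruno and Lachlan) take €107,500 each.
Priya's share (€215,000) passes entirely to Reuben.
Bruno's share (€107,500) passes entirely to Noor.

Noor receives 1/4 of the estate.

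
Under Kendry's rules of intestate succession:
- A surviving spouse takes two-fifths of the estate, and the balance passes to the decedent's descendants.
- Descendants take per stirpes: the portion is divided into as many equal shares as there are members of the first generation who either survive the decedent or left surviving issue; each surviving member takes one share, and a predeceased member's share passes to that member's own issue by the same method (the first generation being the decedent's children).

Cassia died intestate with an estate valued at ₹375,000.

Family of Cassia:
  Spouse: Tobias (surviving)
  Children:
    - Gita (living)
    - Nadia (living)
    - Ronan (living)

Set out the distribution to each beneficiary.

Tobias takes two-fifths of ₹375,000 = ₹150,000. The remaining ₹225,000 passes to the descendants.
The descendants' portion (₹225,000) is divided into 3 shares of ₹75,000: Gita, Nadia, and Ronan each take ₹75,000.

Tobias: ₹150,000; Gita: ₹75,000; Nadia: ₹75,000; Ronan: ₹75,000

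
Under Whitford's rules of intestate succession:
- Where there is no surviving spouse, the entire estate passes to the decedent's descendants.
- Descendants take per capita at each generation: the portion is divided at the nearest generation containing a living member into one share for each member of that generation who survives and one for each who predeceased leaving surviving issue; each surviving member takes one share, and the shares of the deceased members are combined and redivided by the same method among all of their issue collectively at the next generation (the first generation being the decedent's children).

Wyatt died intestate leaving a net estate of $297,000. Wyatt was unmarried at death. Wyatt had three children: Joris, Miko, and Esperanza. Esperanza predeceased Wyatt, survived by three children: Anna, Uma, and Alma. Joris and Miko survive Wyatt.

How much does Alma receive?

Alma receives $33,000.

The entire $297,000 passes to the descendants.
That amount ($297,000) is divided at the children's generation into 3 shares of $99,000. Joris and Miko each take $99,000. The remaining share for the deceased Esperanza ($99,000) is carried to the next generation.
That pool ($99,000) is divided at the grandchildren's generation equally among Anna, Uma, and Alma: $33,000 each.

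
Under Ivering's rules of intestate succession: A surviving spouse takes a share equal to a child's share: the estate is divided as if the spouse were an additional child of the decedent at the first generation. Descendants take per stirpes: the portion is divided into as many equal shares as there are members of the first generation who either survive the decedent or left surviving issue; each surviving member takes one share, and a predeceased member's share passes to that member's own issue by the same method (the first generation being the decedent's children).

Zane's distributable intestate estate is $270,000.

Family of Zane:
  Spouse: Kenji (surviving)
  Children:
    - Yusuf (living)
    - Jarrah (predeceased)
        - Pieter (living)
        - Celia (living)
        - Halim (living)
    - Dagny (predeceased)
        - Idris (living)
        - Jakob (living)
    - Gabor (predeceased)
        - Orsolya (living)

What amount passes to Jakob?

Jakob receives $27,000.

The spouse counts as an additional share at the children's level, so there are 5 primary shares of $54,000. Kenji takes one such share ($54,000).
The children's combined portion ($216,000) is divided into 4 shares of $54,000: Yusuf takes $54,000; Jarrah's $54,000 share passes to Jarrah's issue; Dagny's $54,000 share passes to Dagny's issue; Gabor's $54,000 share passes to Gabor's issue.
Jarrah's share ($54,000) is divided into 3 shares of $18,000: Pieter, Celia, and Halim each take $18,000.
Dagny's share ($54,000) is divided into 2 shares of $27,000: Idris and Jakob each take $27,000.
Gabor's share ($54,000) passes entirely to Orsolya.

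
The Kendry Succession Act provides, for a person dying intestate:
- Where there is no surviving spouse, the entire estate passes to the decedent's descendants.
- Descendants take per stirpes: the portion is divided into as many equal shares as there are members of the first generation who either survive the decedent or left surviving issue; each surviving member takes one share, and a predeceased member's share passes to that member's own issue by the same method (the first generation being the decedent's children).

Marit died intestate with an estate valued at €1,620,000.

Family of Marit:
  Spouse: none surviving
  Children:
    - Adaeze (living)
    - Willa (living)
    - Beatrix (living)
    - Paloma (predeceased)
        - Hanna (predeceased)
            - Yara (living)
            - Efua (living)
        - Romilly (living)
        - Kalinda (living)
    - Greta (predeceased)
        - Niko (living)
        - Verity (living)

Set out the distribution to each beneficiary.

The entire €1,620,000 passes to the descendants.
That amount (€1,620,000) is divided into 5 shares of €324,000: Adaeze, Willa, and Beatrix each take €324,000; Paloma's €324,000 share passes to Paloma's issue; Greta's €324,000 share passes to Greta's issue.
Paloma's share (€324,000) is divided into 3 shares of €108,000: Romilly and Kalinda each take €108,000; Hanna's €108,000 share passes to Hanna's issue.
Hanna's share (€108,000) is divided into 2 shares of €54,000: Yara and Efua each take €54,000.
Greta's share (€324,000) is divided into 2 shares of €162,000: Niko and Verity each take €162,000.

Adaeze: €324,000; Willa: €324,000; Beatrix: €324,000; Yara: €54,000; Efua: €54,000; Romilly: €108,000; Kalinda: €108,000; Niko: €162,000; Verity: €162,000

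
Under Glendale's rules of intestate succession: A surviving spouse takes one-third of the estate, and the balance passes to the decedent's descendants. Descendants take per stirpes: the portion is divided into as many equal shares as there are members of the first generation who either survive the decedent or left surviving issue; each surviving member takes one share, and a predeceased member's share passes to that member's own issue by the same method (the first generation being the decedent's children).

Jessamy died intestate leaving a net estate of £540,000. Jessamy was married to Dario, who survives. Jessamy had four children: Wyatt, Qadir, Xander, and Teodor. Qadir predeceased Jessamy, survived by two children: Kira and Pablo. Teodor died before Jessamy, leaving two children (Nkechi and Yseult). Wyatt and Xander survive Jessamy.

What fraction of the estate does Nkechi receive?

Nkechi receives 1/12 of the estate.

Dario takes one-third of £540,000 = £180,000. The remaining £360,000 passes to the descendants.
The descendants' portion (£360,000) is divided into 4 shares of £90,000: Wyatt and Xander each take £90,000; Qadir's £90,000 share passes to Qadir's issue; Teodor's £90,000 share passes to Teodor's issue.
Qadir's share (£90,000) is divided into 2 shares of £45,000: Kira and Pablo each take £45,000.
Teodor's share (£90,000) is divided into 2 shares of £45,000: Nkechi and Yseult each take £45,000.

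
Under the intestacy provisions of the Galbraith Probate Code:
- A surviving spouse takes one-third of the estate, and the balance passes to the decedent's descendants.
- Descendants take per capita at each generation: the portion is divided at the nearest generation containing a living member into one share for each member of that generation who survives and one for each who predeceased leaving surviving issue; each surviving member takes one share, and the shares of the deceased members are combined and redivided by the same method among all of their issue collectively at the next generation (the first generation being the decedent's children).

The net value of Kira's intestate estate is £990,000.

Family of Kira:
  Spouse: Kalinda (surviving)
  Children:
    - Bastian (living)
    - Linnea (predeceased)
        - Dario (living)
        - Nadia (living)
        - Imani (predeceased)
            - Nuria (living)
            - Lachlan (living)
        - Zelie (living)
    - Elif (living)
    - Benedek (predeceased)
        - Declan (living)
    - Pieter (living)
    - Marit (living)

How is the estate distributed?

Kalinda takes one-third of £990,000 = £330,000. The remaining £660,000 passes to the descendants.
The descendants' portion (£660,000) is divided at the children's generation into 6 shares of £110,000. Bastian, Elif, Pieter, and Marit each take £110,000. The 2 shares of the deceased (Linnea and Benedek) are combined into a pool of £220,000.
That pool (£220,000) is divided at the grandchildren's generation into 5 shares of £44,000. Dario, Nadia, Zelie, and Declan each take £44,000. The remaining share for the deceased Imani (£44,000) is carried to the next generation.
That pool (£44,000) is divided at the great-grandchildren's generation equally among Nuria and Lachlan: £22,000 each.

Kalinda: £330,000; Bastian: £110,000; Dario: £44,000; Nadia: £44,000; Nuria: £22,000; Lachlan: £22,000; Zelie: £44,000; Elif: £110,000; Declan: £44,000; Pieter: £110,000; Marit: £110,000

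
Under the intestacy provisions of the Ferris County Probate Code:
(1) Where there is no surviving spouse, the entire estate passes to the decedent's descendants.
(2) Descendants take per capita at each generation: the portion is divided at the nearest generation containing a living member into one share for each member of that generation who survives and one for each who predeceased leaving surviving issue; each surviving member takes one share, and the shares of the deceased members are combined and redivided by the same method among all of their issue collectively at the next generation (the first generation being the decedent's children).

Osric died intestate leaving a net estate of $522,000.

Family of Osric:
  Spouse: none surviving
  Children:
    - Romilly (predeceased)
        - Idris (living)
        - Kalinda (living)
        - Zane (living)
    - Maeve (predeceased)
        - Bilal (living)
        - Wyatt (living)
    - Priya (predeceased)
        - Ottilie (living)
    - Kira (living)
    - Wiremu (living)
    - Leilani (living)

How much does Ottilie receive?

The entire $522,000 passes to the descendants.
That amount ($522,000) is divided at the children's generation into 6 shares of $87,000. Kira, Wiremu, and Leilani each take $87,000. The 3 shares of the deceased (Romilly, Maeve, and Priya) are combined into a pool of $261,000.
That pool ($261,000) is divided at the grandchildren's generation equally among Idris, Kalinda, Zane, Bilal, Wyatt, and Ottilie: $43,500 each.

Ottilie receives $43,500.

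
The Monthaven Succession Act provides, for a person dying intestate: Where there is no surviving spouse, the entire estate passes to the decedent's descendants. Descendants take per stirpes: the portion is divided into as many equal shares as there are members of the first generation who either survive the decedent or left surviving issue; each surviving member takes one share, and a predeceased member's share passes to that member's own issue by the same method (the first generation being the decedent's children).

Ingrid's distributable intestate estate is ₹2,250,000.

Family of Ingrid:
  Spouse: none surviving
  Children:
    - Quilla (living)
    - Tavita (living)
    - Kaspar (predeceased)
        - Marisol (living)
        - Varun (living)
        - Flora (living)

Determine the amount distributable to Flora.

Flora receives ₹250,000.

The entire ₹2,250,000 passes to the descendants.
That amount (₹2,250,000) is divided into 3 shares of ₹750,000: Quilla and Tavita each take ₹750,000; Kaspar's ₹750,000 share passes to Kaspar's issue.
Kaspar's share (₹750,000) is divided into 3 shares of ₹250,000: Marisol, Varun, and Flora each take ₹250,000.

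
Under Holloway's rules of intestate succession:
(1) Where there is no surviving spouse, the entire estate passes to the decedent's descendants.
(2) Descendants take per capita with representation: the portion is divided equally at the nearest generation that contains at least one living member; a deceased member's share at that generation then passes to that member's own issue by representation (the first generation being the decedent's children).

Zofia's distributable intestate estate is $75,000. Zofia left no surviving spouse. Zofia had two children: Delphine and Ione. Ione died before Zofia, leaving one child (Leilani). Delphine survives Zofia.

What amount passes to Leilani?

The entire $75,000 passes to the descendants.
That amount ($75,000) is divided into 2 shares of $37,500: Delphine takes $37,500; Ione's $37,500 share passes to Ione's issue.
Ione's share ($37,500) passes entirely to Leilani.

Leilani receives $37,500.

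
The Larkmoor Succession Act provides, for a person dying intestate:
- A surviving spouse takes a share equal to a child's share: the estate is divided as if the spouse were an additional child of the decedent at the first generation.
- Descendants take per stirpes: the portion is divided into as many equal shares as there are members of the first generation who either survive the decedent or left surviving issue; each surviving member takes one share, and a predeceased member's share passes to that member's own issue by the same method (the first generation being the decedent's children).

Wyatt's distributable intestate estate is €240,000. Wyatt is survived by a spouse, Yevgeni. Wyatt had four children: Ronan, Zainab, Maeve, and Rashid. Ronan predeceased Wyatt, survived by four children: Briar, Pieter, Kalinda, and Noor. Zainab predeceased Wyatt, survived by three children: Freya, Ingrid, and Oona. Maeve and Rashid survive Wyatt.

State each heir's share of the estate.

The spouse counts as an additional share at the children's level, so there are 5 primary shares of €48,000. Yevgeni takes one such share (€48,000).
The children's combined portion (€192,000) is divided into 4 shares of €48,000: Maeve and Rashid each take €48,000; Ronan's €48,000 share passes to Ronan's issue; Zainab's €48,000 share passes to Zainab's issue.
Ronan's share (€48,000) is divided into 4 shares of €12,000: Briar, Pieter, Kalinda, and Noor each take €12,000.
Zainab's share (€48,000) is divided into 3 shares of €16,000: Freya, Ingrid, and Oona each take €16,000.

Yevgeni: €48,000; Briar: €12,000; Pieter: €12,000; Kalinda: €12,000; Noor: €12,000; Freya: €16,000; Ingrid: €16,000; Oona: €16,000; Maeve: €48,000; Rashid: €48,000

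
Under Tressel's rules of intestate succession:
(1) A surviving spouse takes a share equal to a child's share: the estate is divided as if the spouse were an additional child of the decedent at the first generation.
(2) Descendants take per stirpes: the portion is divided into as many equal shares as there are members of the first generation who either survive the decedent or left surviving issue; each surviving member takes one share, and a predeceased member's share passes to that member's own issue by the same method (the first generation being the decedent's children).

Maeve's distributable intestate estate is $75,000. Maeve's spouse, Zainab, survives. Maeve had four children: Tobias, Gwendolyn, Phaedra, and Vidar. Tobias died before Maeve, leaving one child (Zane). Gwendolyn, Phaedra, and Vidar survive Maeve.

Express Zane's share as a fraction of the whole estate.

The spouse counts as an additional share at the children's level, so there are 5 primary shares of $15,000. Zainab takes one such share ($15,000).
The children's combined portion ($60,000) is divided into 4 shares of $15,000: Gwendolyn, Phaedra, and Vidar each take $15,000; Tobias's $15,000 share passes to Tobias's issue.
Tobias's share ($15,000) passes entirely to Zane.

Zane receives 1/5 of the estate.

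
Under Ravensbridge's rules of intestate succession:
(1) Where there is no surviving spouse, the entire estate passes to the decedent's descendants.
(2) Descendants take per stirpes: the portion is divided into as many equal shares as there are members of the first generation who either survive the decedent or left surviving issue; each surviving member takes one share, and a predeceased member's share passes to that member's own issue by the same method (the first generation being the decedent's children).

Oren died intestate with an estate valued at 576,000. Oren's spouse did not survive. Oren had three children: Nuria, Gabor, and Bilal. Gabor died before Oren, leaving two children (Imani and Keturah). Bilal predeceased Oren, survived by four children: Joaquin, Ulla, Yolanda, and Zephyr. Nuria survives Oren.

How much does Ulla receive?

Ulla receives 48,000.

The entire 576,000 passes to the descendants.
That amount (576,000) is divided into 3 shares of 192,000: Nuria takes 192,000; Gabor's 192,000 share passes to Gabor's issue; Bilal's 192,000 share passes to Bilal's issue.
Gabor's share (192,000) is divided into 2 shares of 96,000: Imani and Keturah each take 96,000.
Bilal's share (192,000) is divided into 4 shares of 48,000: Joaquin, Ulla, Yolanda, and Zephyr each take 48,000.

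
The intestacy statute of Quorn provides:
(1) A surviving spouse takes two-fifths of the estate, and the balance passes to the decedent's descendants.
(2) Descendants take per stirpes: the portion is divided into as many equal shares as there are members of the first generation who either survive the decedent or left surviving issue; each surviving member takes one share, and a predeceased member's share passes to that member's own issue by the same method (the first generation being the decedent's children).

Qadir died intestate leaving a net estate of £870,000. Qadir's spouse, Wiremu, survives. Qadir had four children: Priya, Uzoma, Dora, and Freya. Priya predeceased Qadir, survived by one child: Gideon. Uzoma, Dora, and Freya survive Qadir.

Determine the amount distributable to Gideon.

Gideon receives £130,500.

Wiremu takes two-fifths of £870,000 = £348,000. The remaining £522,000 passes to the descendants.
The descendants' portion (£522,000) is divided into 4 shares of £130,500: Uzoma, Dora, and Freya each take £130,500; Priya's £130,500 share passes to Priya's issue.
Priya's share (£130,500) passes entirely to Gideon.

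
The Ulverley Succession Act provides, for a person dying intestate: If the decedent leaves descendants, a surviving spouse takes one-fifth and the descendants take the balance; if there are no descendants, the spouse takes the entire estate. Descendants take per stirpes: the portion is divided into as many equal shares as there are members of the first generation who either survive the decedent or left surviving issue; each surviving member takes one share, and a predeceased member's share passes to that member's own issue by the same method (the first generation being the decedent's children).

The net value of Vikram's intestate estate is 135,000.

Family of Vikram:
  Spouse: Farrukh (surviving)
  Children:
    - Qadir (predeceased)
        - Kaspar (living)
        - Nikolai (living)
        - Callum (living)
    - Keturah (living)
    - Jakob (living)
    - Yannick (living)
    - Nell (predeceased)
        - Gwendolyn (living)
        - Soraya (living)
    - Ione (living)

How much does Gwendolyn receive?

Farrukh takes one-fifth of 135,000 = 27,000. The remaining 108,000 passes to the descendants.
The descendants' portion (108,000) is divided into 6 shares of 18,000: Keturah, Jakob, Yannick, and Ione each take 18,000; Qadir's 18,000 share passes to Qadir's issue; Nell's 18,000 share passes to Nell's issue.
Qadir's share (18,000) is divided into 3 shares of 6,000: Kaspar, Nikolai, and Callum each take 6,000.
Nell's share (18,000) is divided into 2 shares of 9,000: Gwendolyn and Soraya each take 9,000.

Gwendolyn receives 9,000.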